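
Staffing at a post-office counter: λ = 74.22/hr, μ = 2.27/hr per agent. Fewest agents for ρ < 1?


Stability requires cμ > λ ⇔ c > λ/μ.
λ/μ = 74.22/2.27 = 32.6960
Minimum integer c = ⌊32.6960⌋ + 1 = 33
Check: 33·2.27 = 74.91 > 74.22, while 32·2.27 = 72.64 ≤ 74.22

Final: 33 servers


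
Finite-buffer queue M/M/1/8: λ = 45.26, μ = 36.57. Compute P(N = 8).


ρ = λ/μ = 45.26/36.57 = 1.2376
P_K = (1−ρ)ρ^K/(1−ρ^(K+1)) = (-0.2376·5.504485)/(1 − 6.812497)
= -1.308011/-5.812497 = 0.225034

Final: 0.225034


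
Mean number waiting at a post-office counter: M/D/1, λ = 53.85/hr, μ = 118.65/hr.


ρ = 53.85/118.65 = 0.4539
M/D/1: Lq = ρ²/(2(1−ρ)) = 0.2060/(2·0.5461) = 0.18858

Final: 0.18858


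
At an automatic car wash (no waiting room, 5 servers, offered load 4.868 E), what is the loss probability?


B(c,a) = (a^c/c!) / Σ_{k=0}^{c} a^k/k!
a^5/5! = 22.780938
Σ terms (k=0..5): 1.00000 + 4.86800 + 11.84871 + 19.22651 + 23.39866 + 22.78094 = 83.122823
B = 22.780938/83.122823 = 0.274064

Final: 0.274064


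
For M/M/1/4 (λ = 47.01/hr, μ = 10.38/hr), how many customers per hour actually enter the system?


ρ = 4.5289; P_K = (1−ρ)ρ^4/(1−ρ^5) = 0.779605
λ_eff = λ(1 − P_K) = 47.01·(1 − 0.779605) = 47.01·0.220395 = 10.3608 /hr

Final: 10.3608 /hr


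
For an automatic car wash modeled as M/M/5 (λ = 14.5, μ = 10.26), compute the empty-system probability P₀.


a = λ/μ = 14.5/10.26 = 1.4133; ρ = a/c = 0.2827
Σ_{k=0}^{4} a^k/k! (terms k=0..4) = 1.00000 + 1.41326 + 0.99865 + 0.47045 + 0.16622 = 4.04856
Tail: a^5/(5!(1−ρ)) = 5.63772/(120·0.7173) = 0.06549
P₀ = 1/(4.04856 + 0.06549) = 1/4.11406 = 0.243069

Final: 0.243069


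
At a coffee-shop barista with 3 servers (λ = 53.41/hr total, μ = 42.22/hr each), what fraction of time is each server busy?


ρ = λ/(cμ) = 53.41/(3·42.22) = 53.41/126.66 = 0.4217

Final: 0.4217


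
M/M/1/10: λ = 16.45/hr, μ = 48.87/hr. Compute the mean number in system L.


ρ = 16.45/48.87 = 0.3366
L = ρ[1 − (K+1)ρ^K + Kρ^(K+1)] / [(1−ρ)(1−ρ^(K+1))]
Numerator: 0.3366·(1 − 11·0.00001867 + 10·0.000006286) = 0.336559
Denominator: (0.6634)·(0.999994) = 0.663389
L = 0.336559/0.663389 = 0.5073

Final: 0.5073


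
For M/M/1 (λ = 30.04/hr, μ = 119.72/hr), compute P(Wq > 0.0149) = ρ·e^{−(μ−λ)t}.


ρ = 30.04/119.72 = 0.2509
P(Wq > t) = ρ·e^{−(μ−λ)t} = 0.2509·e^{−1.3362}
= 0.2509·0.262834 = 0.065950

Final: 0.065950


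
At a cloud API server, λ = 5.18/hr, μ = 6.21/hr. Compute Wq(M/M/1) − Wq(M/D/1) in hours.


ρ = 5.18/6.21 = 0.8341
Wq(M/M/1) = ρ/(μ−λ) = 0.8341/1.03 = 0.80984 hr
Wq(M/D/1) = ρ/(2(μ−λ)) = 0.40492 hr
Savings = 0.80984 − 0.40492 = 0.40492 hr

Final: 0.40492 hr


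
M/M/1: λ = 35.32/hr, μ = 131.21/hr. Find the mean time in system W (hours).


W = 1/(μ−λ) = 1/(131.21 − 35.32) = 1/95.89 = 0.01043 hr

Final: 0.01043 hr


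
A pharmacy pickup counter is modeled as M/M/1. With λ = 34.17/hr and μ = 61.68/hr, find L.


ρ = λ/μ = 34.17/61.68 = 0.5540
L = ρ/(1−ρ) = 0.5540/(1 − 0.5540) = 0.5540/0.4460 = 1.2421

Final: 1.2421


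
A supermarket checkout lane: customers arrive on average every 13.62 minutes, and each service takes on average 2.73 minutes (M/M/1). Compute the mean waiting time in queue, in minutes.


λ = 60/13.62 = 4.4053 /hr
μ = 60/2.73 = 21.9780 /hr
ρ = λ/μ = 4.4053/21.9780 = 0.2004
Wq = ρ/(μ−λ) = 0.2004/(21.9780−4.4053) = 0.01141 hr
In minutes: 0.01141·60 = 0.6844 min

Final: 0.6844 min


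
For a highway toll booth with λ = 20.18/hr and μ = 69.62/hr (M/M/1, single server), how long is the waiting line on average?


ρ = 20.18/69.62 = 0.2899
Lq = ρ²/(1−ρ) = 0.08402/0.7101 = 0.1183

Final: 0.1183


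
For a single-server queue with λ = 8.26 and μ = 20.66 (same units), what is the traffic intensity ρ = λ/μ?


ρ = λ/μ = 8.26/20.66 = 0.3998

Final: 0.3998


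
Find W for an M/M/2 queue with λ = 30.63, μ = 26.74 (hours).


a = 1.1455; ρ = 0.5727; P₀ = 0.271668
Lq = P₀·a^c·ρ/(c!(1−ρ)²) = 0.55917
Wq = Lq/λ = 0.55917/30.63 = 0.01826 hr
W = Wq + 1/μ = 0.01826 + 0.03740 = 0.05565 hr

Final: 0.05565 hr


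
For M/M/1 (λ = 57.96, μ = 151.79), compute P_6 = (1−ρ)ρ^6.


ρ = 57.96/151.79 = 0.3818
P_n = (1−ρ)·ρ^n = (1 − 0.3818)·0.3818^6 = 0.6182·0.003100 = 0.001916

Final: 0.001916


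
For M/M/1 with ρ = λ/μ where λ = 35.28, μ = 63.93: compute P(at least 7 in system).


ρ = 35.28/63.93 = 0.5519
P(N ≥ n) = ρ^n = 0.5519^7 = 0.015587

Final: 0.015587


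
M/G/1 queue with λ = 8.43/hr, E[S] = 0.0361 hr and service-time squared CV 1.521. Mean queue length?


ρ = λ·E[S] = 8.43·0.0361 = 0.3043
Lq = ρ²(1+C_s²)/(2(1−ρ)) = 0.09261·(1+1.521)/(2·0.6957)
= 0.09261·2.5210/1.3914 = 0.16780

Final: 0.16780


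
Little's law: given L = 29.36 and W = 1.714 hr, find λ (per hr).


λ = L/W = 29.36/1.714 = 17.1295 /hr

Final: 17.1295 /hr


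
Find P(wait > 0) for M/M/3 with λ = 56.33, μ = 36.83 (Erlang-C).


a = λ/μ = 1.5295; ρ = a/3 = 0.5098
P₀ = 0.203435 (from M/M/c formula)
C(c,a) = [a^c/(c!(1−ρ))]·P₀ = [3.57778/(6·0.4902)]·0.203435
= 1.21649·0.203435 = 0.247476

Final: 0.247476


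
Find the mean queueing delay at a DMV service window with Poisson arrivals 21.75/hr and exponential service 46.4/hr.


ρ = 21.75/46.4 = 0.4688
Wq = ρ/(μ−λ) = 0.4688/(46.4 − 21.75) = 0.4688/24.65 = 0.01902 hr

Final: 0.01902 hr


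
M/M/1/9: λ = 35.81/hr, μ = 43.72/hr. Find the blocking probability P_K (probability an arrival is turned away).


ρ = λ/μ = 35.81/43.72 = 0.8191
P_K = (1−ρ)ρ^K/(1−ρ^(K+1)) = (0.1809·0.165927)/(1 − 0.135907)
= 0.030020/0.864093 = 0.034742

Final: 0.034742


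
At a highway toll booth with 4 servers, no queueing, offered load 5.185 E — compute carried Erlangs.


B(4,5.185) = 0.412679 (Erlang-B)
Carried load = a(1 − B) = 5.185·(1 − 0.412679) = 5.185·0.587321 = 3.0453 E

Final: 3.0453 Erlangs


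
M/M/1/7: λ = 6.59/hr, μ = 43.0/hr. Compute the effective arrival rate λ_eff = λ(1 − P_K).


ρ = 0.1533; P_K = (1−ρ)ρ^7/(1−ρ^8) = 0.000001681
λ_eff = λ(1 − P_K) = 6.59·(1 − 0.000001681) = 6.59·0.999998 = 6.5900 /hr

Final: 6.5900 /hr


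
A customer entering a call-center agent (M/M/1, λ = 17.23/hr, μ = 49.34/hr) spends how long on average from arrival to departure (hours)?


W = 1/(μ−λ) = 1/(49.34 − 17.23) = 1/32.11 = 0.03114 hr

Final: 0.03114 hr


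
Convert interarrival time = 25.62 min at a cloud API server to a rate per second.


λ = 1/(interarrival time) in consistent units.
1 second = 0.0166667 min, so λ = 0.0166667/25.62 = 0.0006505 per second

Final: 0.0006505 /sec


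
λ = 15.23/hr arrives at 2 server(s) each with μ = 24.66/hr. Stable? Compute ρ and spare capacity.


Total capacity cμ = 2·24.66 = 49.32/hr
ρ = λ/(cμ) = 15.23/49.32 = 0.3088
Stable ⇔ ρ < 1: YES
Spare capacity = cμ − λ = 49.32 − 15.23 = 34.09/hr

Final: ρ = 0.3088; stable; margin = 34.09/hr


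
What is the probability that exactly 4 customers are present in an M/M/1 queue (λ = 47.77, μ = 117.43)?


ρ = 47.77/117.43 = 0.4068
P_n = (1−ρ)·ρ^n = (1 − 0.4068)·0.4068^4 = 0.5932·0.027384 = 0.016245

Final: 0.016245


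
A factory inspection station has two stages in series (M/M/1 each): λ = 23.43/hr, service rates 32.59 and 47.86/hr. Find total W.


Each node sees arrival rate λ = 23.43/hr (tandem ⇒ throughput preserved).
W₁ = 1/(μ₁−λ) = 1/(32.59−23.43) = 0.10917 hr
W₂ = 1/(μ₂−λ) = 1/(47.86−23.43) = 0.04093 hr
W_total = W₁ + W₂ = 0.10917 + 0.04093 = 0.15010 hr

Final: 0.15010 hr


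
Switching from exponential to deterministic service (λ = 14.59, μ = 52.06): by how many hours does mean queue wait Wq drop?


ρ = 14.59/52.06 = 0.2803
Wq(M/M/1) = ρ/(μ−λ) = 0.2803/37.47 = 0.007479 hr
Wq(M/D/1) = ρ/(2(μ−λ)) = 0.003740 hr
Savings = 0.007479 − 0.003740 = 0.003740 hr

Final: 0.003740 hr


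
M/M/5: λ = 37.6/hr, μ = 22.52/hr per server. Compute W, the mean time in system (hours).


a = 1.6696; ρ = 0.3339; P₀ = 0.187783
Lq = P₀·a^c·ρ/(c!(1−ρ)²) = 0.01528
Wq = Lq/λ = 0.01528/37.6 = 0.0004064 hr
W = Wq + 1/μ = 0.0004064 + 0.04440 = 0.04481 hr

Final: 0.04481 hr


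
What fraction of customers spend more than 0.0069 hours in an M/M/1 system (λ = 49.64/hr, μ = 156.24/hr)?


W ~ Exponential(μ−λ) for M/M/1.
μ − λ = 156.24 − 49.64 = 106.6000
P(W > t) = e^{−(μ−λ)t} = e^{−0.7355} = 0.479247

Final: 0.479247


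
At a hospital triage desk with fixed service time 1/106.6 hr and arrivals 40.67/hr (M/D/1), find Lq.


ρ = 40.67/106.6 = 0.3815
M/D/1: Lq = ρ²/(2(1−ρ)) = 0.1456/(2·0.6185) = 0.11767

Final: 0.11767


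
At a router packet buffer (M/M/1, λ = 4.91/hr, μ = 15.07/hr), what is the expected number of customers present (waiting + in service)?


ρ = λ/μ = 4.91/15.07 = 0.3258
L = ρ/(1−ρ) = 0.3258/(1 − 0.3258) = 0.3258/0.6742 = 0.4833

Final: 0.4833


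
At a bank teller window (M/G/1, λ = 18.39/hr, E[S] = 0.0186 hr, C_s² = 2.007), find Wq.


ρ = λ·E[S] = 18.39·0.0186 = 0.3421
E[S²] = E[S]²(1+C_s²) = 0.0186²·(1+2.007) = 0.001040
Wq = λ·E[S²]/(2(1−ρ)) = 18.39·0.001040/(2·0.6579) = 0.01454 hr

Final: 0.01454 hr


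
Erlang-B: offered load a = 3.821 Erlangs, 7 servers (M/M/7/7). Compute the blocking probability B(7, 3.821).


B(c,a) = (a^c/c!) / Σ_{k=0}^{c} a^k/k!
a^7/7! = 2.359439
Σ terms (k=0..7): 1.00000 + 3.82100 + 7.30002 + 9.29779 + 8.88172 + 6.78741 + 4.32245 + 2.35944 = 43.769824
B = 2.359439/43.769824 = 0.053906

Final: 0.053906


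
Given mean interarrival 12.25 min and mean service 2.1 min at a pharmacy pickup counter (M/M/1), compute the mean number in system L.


λ = 60/12.25 = 4.8980 /hr
μ = 60/2.1 = 28.5714 /hr
ρ = λ/μ = 4.8980/28.5714 = 0.1714
L = ρ/(1−ρ) = 0.1714/0.8286 = 0.2069

Final: 0.2069


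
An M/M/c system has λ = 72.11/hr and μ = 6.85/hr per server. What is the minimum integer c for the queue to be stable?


Stability requires cμ > λ ⇔ c > λ/μ.
λ/μ = 72.11/6.85 = 10.5270
Minimum integer c = ⌊10.5270⌋ + 1 = 11
Check: 11·6.85 = 75.35 > 72.11, while 10·6.85 = 68.50 ≤ 72.11

Final: 11 servers


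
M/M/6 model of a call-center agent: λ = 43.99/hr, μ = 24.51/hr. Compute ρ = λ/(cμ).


ρ = λ/(cμ) = 43.99/(6·24.51) = 43.99/147.06 = 0.2991

Final: 0.2991


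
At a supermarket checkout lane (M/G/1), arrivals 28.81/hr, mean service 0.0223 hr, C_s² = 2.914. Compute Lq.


ρ = λ·E[S] = 28.81·0.0223 = 0.6425
Lq = ρ²(1+C_s²)/(2(1−ρ)) = 0.4128·(1+2.914)/(2·0.3575)
= 0.4128·3.9140/0.7151 = 2.25926

Final: 2.25926


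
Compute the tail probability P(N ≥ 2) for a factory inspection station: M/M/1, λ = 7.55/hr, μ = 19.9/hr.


ρ = 7.55/19.9 = 0.3794
P(N ≥ n) = ρ^n = 0.3794^2 = 0.143942

Final: 0.143942


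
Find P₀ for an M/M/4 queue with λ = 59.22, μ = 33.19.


a = λ/μ = 59.22/33.19 = 1.7843; ρ = a/c = 0.4461
Σ_{k=0}^{3} a^k/k! (terms k=0..3) = 1.00000 + 1.78427 + 1.59181 + 0.94674 = 5.32283
Tail: a^4/(4!(1−ρ)) = 10.13549/(24·0.5539) = 0.76239
P₀ = 1/(5.32283 + 0.76239) = 1/6.08522 = 0.164333

Final: 0.164333


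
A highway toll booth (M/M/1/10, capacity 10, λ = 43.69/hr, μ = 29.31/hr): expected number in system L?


ρ = 43.69/29.31 = 1.4906
L = ρ[1 − (K+1)ρ^K + Kρ^(K+1)] / [(1−ρ)(1−ρ^(K+1))]
Numerator: 1.4906·(1 − 11·54.157956 + 10·80.728799) = 316.831462
Denominator: (-0.4906)·(-79.728799) = 39.116347
L = 316.831462/39.116347 = 8.0997

Final: 8.0997


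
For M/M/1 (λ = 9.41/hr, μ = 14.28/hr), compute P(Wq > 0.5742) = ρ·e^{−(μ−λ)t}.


ρ = 9.41/14.28 = 0.6590
P(Wq > t) = ρ·e^{−(μ−λ)t} = 0.6590·e^{−2.7964}
= 0.6590·0.061032 = 0.040218

Final: 0.040218


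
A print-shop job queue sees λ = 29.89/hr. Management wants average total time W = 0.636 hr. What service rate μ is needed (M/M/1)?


W = 1/(μ−λ) ⇒ μ − λ = 1/W = 1/0.636 = 1.5723
μ = λ + 1/W = 29.89 + 1.5723 = 31.4623 per hr

Final: 31.4623 /hr


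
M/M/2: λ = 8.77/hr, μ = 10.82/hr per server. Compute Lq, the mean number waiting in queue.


a = λ/μ = 0.8105; ρ = a/2 = 0.4053
P₀ = 0.423216
Lq = P₀·a^c·ρ / (c!·(1−ρ)²) = 0.423216·0.65697·0.4053/(2·0.35371)
= 0.15929

Final: 0.15929


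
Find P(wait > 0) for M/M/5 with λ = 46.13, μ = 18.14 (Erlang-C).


a = λ/μ = 2.5430; ρ = a/5 = 0.5086
P₀ = 0.076550 (from M/M/c formula)
C(c,a) = [a^c/(c!(1−ρ))]·P₀ = [106.34838/(120·0.4914)]·0.076550
= 1.80349·0.076550 = 0.138058

Final: 0.138058


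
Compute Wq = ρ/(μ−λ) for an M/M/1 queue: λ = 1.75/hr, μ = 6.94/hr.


ρ = 1.75/6.94 = 0.2522
Wq = ρ/(μ−λ) = 0.2522/(6.94 − 1.75) = 0.2522/5.19 = 0.04859 hr

Final: 0.04859 hr


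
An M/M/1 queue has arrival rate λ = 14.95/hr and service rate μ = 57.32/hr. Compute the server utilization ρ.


ρ = λ/μ = 14.95/57.32 = 0.2608

Final: 0.2608


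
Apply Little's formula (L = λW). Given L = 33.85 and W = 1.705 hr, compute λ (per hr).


λ = L/W = 33.85/1.705 = 19.8534 /hr

Final: 19.8534 /hr


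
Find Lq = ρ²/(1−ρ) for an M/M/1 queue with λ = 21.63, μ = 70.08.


ρ = 21.63/70.08 = 0.3086
Lq = ρ²/(1−ρ) = 0.09526/0.6914 = 0.1378

Final: 0.1378


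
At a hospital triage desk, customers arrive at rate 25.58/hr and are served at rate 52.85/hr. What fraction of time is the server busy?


ρ = λ/μ = 25.58/52.85 = 0.4840

Final: 0.4840


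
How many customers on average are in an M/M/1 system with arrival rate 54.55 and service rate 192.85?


ρ = λ/μ = 54.55/192.85 = 0.2829
L = ρ/(1−ρ) = 0.2829/(1 − 0.2829) = 0.2829/0.7171 = 0.3944

Final: 0.3944


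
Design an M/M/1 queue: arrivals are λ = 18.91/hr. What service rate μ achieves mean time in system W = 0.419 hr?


W = 1/(μ−λ) ⇒ μ − λ = 1/W = 1/0.419 = 2.3866
μ = λ + 1/W = 18.91 + 2.3866 = 21.2966 per hr

Final: 21.2966 /hr


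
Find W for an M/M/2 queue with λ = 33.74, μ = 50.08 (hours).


a = 0.6737; ρ = 0.3369; P₀ = 0.496042
Lq = P₀·a^c·ρ/(c!(1−ρ)²) = 0.08624
Wq = Lq/λ = 0.08624/33.74 = 0.002556 hr
W = Wq + 1/μ = 0.002556 + 0.01997 = 0.02252 hr

Final: 0.02252 hr


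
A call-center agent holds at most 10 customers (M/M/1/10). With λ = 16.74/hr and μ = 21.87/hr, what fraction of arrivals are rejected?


ρ = λ/μ = 16.74/21.87 = 0.7654
P_K = (1−ρ)ρ^K/(1−ρ^(K+1)) = (0.2346·0.069035)/(1 − 0.052841)
= 0.016193/0.947159 = 0.017097

Final: 0.017097


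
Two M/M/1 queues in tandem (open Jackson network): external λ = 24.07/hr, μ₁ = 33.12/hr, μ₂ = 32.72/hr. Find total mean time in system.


Each node sees arrival rate λ = 24.07/hr (tandem ⇒ throughput preserved).
W₁ = 1/(μ₁−λ) = 1/(33.12−24.07) = 0.11050 hr
W₂ = 1/(μ₂−λ) = 1/(32.72−24.07) = 0.11561 hr
W_total = W₁ + W₂ = 0.11050 + 0.11561 = 0.22610 hr

Final: 0.22610 hr


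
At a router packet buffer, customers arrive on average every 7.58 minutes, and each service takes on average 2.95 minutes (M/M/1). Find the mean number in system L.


λ = 60/7.58 = 7.9156 /hr
μ = 60/2.95 = 20.3390 /hr
ρ = λ/μ = 7.9156/20.3390 = 0.3892
L = ρ/(1−ρ) = 0.3892/0.6108 = 0.6371

Final: 0.6371


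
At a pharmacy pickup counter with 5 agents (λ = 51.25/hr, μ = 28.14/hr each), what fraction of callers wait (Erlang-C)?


a = λ/μ = 1.8213; ρ = a/5 = 0.3643
P₀ = 0.161092 (from M/M/c formula)
C(c,a) = [a^c/(c!(1−ρ))]·P₀ = [20.03775/(120·0.6357)]·0.161092
= 0.26265·0.161092 = 0.042311

Final: 0.042311


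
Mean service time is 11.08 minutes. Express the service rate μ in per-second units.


μ = 1/(service time) in consistent units.
1 second = 0.0166667 min, so μ = 0.0166667/11.08 = 0.001504 per second

Final: 0.001504 /sec


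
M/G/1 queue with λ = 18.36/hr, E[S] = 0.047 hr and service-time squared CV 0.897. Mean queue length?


ρ = λ·E[S] = 18.36·0.047 = 0.8629
Lq = ρ²(1+C_s²)/(2(1−ρ)) = 0.7446·(1+0.897)/(2·0.1371)
= 0.7446·1.8970/0.2742 = 5.15234

Final: 5.15234


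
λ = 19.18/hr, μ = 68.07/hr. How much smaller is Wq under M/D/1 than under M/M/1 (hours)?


ρ = 19.18/68.07 = 0.2818
Wq(M/M/1) = ρ/(μ−λ) = 0.2818/48.89 = 0.005763 hr
Wq(M/D/1) = ρ/(2(μ−λ)) = 0.002882 hr
Savings = 0.005763 − 0.002882 = 0.002882 hr

Final: 0.002882 hr


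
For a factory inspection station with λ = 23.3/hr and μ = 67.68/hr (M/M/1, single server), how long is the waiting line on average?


ρ = 23.3/67.68 = 0.3443
Lq = ρ²/(1−ρ) = 0.1185/0.6557 = 0.1807

Final: 0.1807


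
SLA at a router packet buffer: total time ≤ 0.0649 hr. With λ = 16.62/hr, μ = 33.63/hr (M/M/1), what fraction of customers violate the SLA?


W ~ Exponential(μ−λ) for M/M/1.
μ − λ = 33.63 − 16.62 = 17.0100
P(W > t) = e^{−(μ−λ)t} = e^{−1.1039} = 0.331559

Final: 0.331559


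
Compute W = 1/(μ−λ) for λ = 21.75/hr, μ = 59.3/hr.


W = 1/(μ−λ) = 1/(59.3 − 21.75) = 1/37.55 = 0.02663 hr

Final: 0.02663 hr


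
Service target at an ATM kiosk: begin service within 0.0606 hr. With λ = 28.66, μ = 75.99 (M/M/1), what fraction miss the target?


ρ = 28.66/75.99 = 0.3772
P(Wq > t) = ρ·e^{−(μ−λ)t} = 0.3772·e^{−2.8682}
= 0.3772·0.056801 = 0.021423

Final: 0.021423


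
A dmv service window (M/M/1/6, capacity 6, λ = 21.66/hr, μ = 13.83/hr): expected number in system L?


ρ = 21.66/13.83 = 1.5662
L = ρ[1 − (K+1)ρ^K + Kρ^(K+1)] / [(1−ρ)(1−ρ^(K+1))]
Numerator: 1.5662·(1 − 7·14.757665 + 6·23.112872) = 56.966861
Denominator: (-0.5662)·(-22.112872) = 12.519435
L = 56.966861/12.519435 = 4.5503

Final: 4.5503


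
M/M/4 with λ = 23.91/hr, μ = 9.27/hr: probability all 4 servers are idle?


a = λ/μ = 23.91/9.27 = 2.5793; ρ = a/c = 0.6448
Σ_{k=0}^{3} a^k/k! (terms k=0..3) = 1.00000 + 2.57929 + 3.32636 + 2.85988 = 9.76553
Tail: a^4/(4!(1−ρ)) = 44.25877/(24·0.3552) = 5.19209
P₀ = 1/(9.76553 + 5.19209) = 1/14.95762 = 0.066856

Final: 0.066856


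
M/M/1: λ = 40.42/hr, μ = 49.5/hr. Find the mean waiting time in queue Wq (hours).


ρ = 40.42/49.5 = 0.8166
Wq = ρ/(μ−λ) = 0.8166/(49.5 − 40.42) = 0.8166/9.08 = 0.08993 hr

Final: 0.08993 hr


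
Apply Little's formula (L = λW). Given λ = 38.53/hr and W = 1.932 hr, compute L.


L = λW = 38.53·1.932 = 74.4400

Final: 74.4400


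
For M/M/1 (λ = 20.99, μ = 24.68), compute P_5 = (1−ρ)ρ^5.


ρ = 20.99/24.68 = 0.8505
P_n = (1−ρ)·ρ^n = (1 − 0.8505)·0.8505^5 = 0.1495·0.444976 = 0.066530

Final: 0.066530


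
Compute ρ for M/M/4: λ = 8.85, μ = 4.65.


ρ = λ/(cμ) = 8.85/(4·4.65) = 8.85/18.60 = 0.4758

Final: 0.4758


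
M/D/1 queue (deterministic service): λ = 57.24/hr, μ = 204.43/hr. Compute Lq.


ρ = 57.24/204.43 = 0.2800
M/D/1: Lq = ρ²/(2(1−ρ)) = 0.07840/(2·0.7200) = 0.05444

Final: 0.05444


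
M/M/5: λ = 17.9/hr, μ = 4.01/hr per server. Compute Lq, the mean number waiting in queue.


a = λ/μ = 4.4638; ρ = a/5 = 0.8928
P₀ = 0.005419
Lq = P₀·a^c·ρ / (c!·(1−ρ)²) = 0.005419·1772.32471·0.8928/(120·0.01150)
= 6.21429

Final: 6.21429


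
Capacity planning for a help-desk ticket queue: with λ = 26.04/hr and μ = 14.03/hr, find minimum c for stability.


Stability requires cμ > λ ⇔ c > λ/μ.
λ/μ = 26.04/14.03 = 1.8560
Minimum integer c = ⌊1.8560⌋ + 1 = 2
Check: 2·14.03 = 28.06 > 26.04, while 1·14.03 = 14.03 ≤ 26.04

Final: 2 servers


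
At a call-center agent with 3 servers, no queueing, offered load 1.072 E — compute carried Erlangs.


B(3,1.072) = 0.071994 (Erlang-B)
Carried load = a(1 − B) = 1.072·(1 − 0.071994) = 1.072·0.928006 = 0.9948 E

Final: 0.9948 Erlangs


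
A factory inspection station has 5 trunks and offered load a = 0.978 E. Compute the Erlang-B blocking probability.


B(c,a) = (a^c/c!) / Σ_{k=0}^{c} a^k/k!
a^5/5! = 0.007456
Σ terms (k=0..5): 1.00000 + 0.97800 + 0.47824 + 0.15591 + 0.03812 + 0.007456 = 2.657724
B = 0.007456/2.657724 = 0.002805

Final: 0.002805


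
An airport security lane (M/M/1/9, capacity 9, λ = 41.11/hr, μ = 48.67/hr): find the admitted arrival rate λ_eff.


ρ = 0.8447; P_K = (1−ρ)ρ^9/(1−ρ^10) = 0.041707
λ_eff = λ(1 − P_K) = 41.11·(1 − 0.041707) = 41.11·0.958293 = 39.3954 /hr

Final: 39.3954 /hr


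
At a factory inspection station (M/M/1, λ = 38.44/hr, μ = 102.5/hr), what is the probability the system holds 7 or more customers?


ρ = 38.44/102.5 = 0.3750
P(N ≥ n) = ρ^n = 0.3750^7 = 0.001043

Final: 0.001043


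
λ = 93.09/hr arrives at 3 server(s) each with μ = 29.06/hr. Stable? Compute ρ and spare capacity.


Total capacity cμ = 3·29.06 = 87.18/hr
ρ = λ/(cμ) = 93.09/87.18 = 1.0678
Stable ⇔ ρ < 1: NO
Spare capacity = cμ − λ = 87.18 − 93.09 = -5.91/hr

Final: ρ = 1.0678; unstable; margin = -5.91/hr


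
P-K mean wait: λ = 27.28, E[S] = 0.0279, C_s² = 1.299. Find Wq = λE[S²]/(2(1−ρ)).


ρ = λ·E[S] = 27.28·0.0279 = 0.7611
E[S²] = E[S]²(1+C_s²) = 0.0279²·(1+1.299) = 0.001790
Wq = λ·E[S²]/(2(1−ρ)) = 27.28·0.001790/(2·0.2389) = 0.10218 hr

Final: 0.10218 hr


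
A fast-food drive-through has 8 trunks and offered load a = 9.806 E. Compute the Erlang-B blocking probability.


B(c,a) = (a^c/c!) / Σ_{k=0}^{c} a^k/k!
a^8/8! = 2120.384339
Σ terms (k=0..8): 1.00000 + 9.80600 + 48.07882 + 157.15363 + 385.26212 + 755.57608 + 1234.86317 + 1729.86689 + 2120.38434 = 6441.991042
B = 2120.384339/6441.991042 = 0.329150

Final: 0.329150


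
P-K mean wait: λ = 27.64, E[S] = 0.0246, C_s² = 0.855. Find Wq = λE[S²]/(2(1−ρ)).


ρ = λ·E[S] = 27.64·0.0246 = 0.6799
E[S²] = E[S]²(1+C_s²) = 0.0246²·(1+0.855) = 0.001123
Wq = λ·E[S²]/(2(1−ρ)) = 27.64·0.001123/(2·0.3201) = 0.04847 hr

Final: 0.04847 hr


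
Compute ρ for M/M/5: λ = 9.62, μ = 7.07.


ρ = λ/(cμ) = 9.62/(5·7.07) = 9.62/35.35 = 0.2721

Final: 0.2721


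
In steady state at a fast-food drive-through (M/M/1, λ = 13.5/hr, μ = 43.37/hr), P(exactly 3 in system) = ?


ρ = 13.5/43.37 = 0.3113
P_n = (1−ρ)·ρ^n = (1 − 0.3113)·0.3113^3 = 0.6887·0.030160 = 0.020772

Final: 0.020772


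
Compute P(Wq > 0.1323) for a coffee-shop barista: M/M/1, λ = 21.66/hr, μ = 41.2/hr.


ρ = 21.66/41.2 = 0.5257
P(Wq > t) = ρ·e^{−(μ−λ)t} = 0.5257·e^{−2.5851}
= 0.5257·0.075385 = 0.039632

Final: 0.039632


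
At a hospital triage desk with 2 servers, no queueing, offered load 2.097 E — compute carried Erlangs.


B(2,2.097) = 0.415186 (Erlang-B)
Carried load = a(1 − B) = 2.097·(1 − 0.415186) = 2.097·0.584814 = 1.2264 E

Final: 1.2264 Erlangs


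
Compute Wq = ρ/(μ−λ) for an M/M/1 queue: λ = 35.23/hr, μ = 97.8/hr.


ρ = 35.23/97.8 = 0.3602
Wq = ρ/(μ−λ) = 0.3602/(97.8 − 35.23) = 0.3602/62.57 = 0.005757 hr

Final: 0.005757 hr


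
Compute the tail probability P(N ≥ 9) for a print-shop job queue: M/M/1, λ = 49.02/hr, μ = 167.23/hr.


ρ = 49.02/167.23 = 0.2931
P(N ≥ n) = ρ^n = 0.2931^9 = 0.00001598

Final: 0.00001598


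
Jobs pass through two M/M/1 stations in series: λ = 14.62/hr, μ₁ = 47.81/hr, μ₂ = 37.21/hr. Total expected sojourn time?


Each node sees arrival rate λ = 14.62/hr (tandem ⇒ throughput preserved).
W₁ = 1/(μ₁−λ) = 1/(47.81−14.62) = 0.03013 hr
W₂ = 1/(μ₂−λ) = 1/(37.21−14.62) = 0.04427 hr
W_total = W₁ + W₂ = 0.03013 + 0.04427 = 0.07440 hr

Final: 0.07440 hr


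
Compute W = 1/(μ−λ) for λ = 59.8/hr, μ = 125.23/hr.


W = 1/(μ−λ) = 1/(125.23 − 59.8) = 1/65.43 = 0.01528 hr

Final: 0.01528 hr


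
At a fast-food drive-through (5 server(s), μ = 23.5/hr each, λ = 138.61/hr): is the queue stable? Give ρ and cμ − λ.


Total capacity cμ = 5·23.5 = 117.50/hr
ρ = λ/(cμ) = 138.61/117.50 = 1.1797
Stable ⇔ ρ < 1: NO
Spare capacity = cμ − λ = 117.50 − 138.61 = -21.11/hr

Final: ρ = 1.1797; unstable; margin = -21.11/hr


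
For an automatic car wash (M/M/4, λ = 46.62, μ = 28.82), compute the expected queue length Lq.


a = λ/μ = 1.6176; ρ = a/4 = 0.4044
P₀ = 0.195676
Lq = P₀·a^c·ρ / (c!·(1−ρ)²) = 0.195676·6.84720·0.4044/(24·0.35473)
= 0.06364

Final: 0.06364


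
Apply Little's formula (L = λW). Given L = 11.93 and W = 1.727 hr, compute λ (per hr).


λ = L/W = 11.93/1.727 = 6.9079 /hr

Final: 6.9079 /hr


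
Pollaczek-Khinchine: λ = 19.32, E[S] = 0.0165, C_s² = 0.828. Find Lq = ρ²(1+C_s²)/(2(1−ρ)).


ρ = λ·E[S] = 19.32·0.0165 = 0.3188
Lq = ρ²(1+C_s²)/(2(1−ρ)) = 0.1016·(1+0.828)/(2·0.6812)
= 0.1016·1.8280/1.3624 = 0.13635

Final: 0.13635


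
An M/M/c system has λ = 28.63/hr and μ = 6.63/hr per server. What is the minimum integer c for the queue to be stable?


Stability requires cμ > λ ⇔ c > λ/μ.
λ/μ = 28.63/6.63 = 4.3183
Minimum integer c = ⌊4.3183⌋ + 1 = 5
Check: 5·6.63 = 33.15 > 28.63, while 4·6.63 = 26.52 ≤ 28.63

Final: 5 servers


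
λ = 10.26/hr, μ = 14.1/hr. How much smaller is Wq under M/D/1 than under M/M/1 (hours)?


ρ = 10.26/14.1 = 0.7277
Wq(M/M/1) = ρ/(μ−λ) = 0.7277/3.84 = 0.18949 hr
Wq(M/D/1) = ρ/(2(μ−λ)) = 0.09475 hr
Savings = 0.18949 − 0.09475 = 0.09475 hr

Final: 0.09475 hr


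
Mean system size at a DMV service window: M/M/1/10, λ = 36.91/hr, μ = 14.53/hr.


ρ = 36.91/14.53 = 2.5403
L = ρ[1 − (K+1)ρ^K + Kρ^(K+1)] / [(1−ρ)(1−ρ^(K+1))]
Numerator: 2.5403·(1 − 11·11188.820561 + 10·28422.530414) = 409361.311057
Denominator: (-1.5403)·(-28421.530414) = 43776.589859
L = 409361.311057/43776.589859 = 9.3511

Final: 9.3511


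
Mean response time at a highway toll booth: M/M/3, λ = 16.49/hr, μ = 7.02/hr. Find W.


a = 2.3490; ρ = 0.7830; P₀ = 0.062255
Lq = P₀·a^c·ρ/(c!(1−ρ)²) = 2.23626
Wq = Lq/λ = 2.23626/16.49 = 0.13561 hr
W = Wq + 1/μ = 0.13561 + 0.14245 = 0.27806 hr

Final: 0.27806 hr


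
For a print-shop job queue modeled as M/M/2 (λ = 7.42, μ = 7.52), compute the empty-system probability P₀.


a = λ/μ = 7.42/7.52 = 0.9867; ρ = a/c = 0.4934
Σ_{k=0}^{1} a^k/k! (terms k=0..1) = 1.00000 + 0.98670 = 1.98670
Tail: a^2/(2!(1−ρ)) = 0.97358/(2·0.5066) = 0.96080
P₀ = 1/(1.98670 + 0.96080) = 1/2.94751 = 0.339270

Final: 0.339270


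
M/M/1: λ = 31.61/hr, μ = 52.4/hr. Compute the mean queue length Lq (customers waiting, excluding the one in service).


ρ = 31.61/52.4 = 0.6032
Lq = ρ²/(1−ρ) = 0.3639/0.3968 = 0.9172

Final: 0.9172


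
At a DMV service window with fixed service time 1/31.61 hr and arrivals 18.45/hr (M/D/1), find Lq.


ρ = 18.45/31.61 = 0.5837
M/D/1: Lq = ρ²/(2(1−ρ)) = 0.3407/(2·0.4163) = 0.40915

Final: 0.40915


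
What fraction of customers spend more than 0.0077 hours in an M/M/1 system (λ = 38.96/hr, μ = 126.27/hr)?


W ~ Exponential(μ−λ) for M/M/1.
μ − λ = 126.27 − 38.96 = 87.3100
P(W > t) = e^{−(μ−λ)t} = e^{−0.6723} = 0.510540

Final: 0.510540


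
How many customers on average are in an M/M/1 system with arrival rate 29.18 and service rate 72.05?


ρ = λ/μ = 29.18/72.05 = 0.4050
L = ρ/(1−ρ) = 0.4050/(1 − 0.4050) = 0.4050/0.5950 = 0.6807

Final: 0.6807


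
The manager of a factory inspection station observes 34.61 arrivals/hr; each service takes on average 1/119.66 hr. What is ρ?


ρ = λ/μ = 34.61/119.66 = 0.2892

Final: 0.2892


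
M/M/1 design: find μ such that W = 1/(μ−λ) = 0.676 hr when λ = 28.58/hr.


W = 1/(μ−λ) ⇒ μ − λ = 1/W = 1/0.676 = 1.4793
μ = λ + 1/W = 28.58 + 1.4793 = 30.0593 per hr

Final: 30.0593 /hr


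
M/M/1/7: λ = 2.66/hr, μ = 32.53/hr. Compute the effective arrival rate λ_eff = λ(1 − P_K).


ρ = 0.08177; P_K = (1−ρ)ρ^7/(1−ρ^8) = 0.00000002245
λ_eff = λ(1 − P_K) = 2.66·(1 − 0.00000002245) = 2.66·1.000000 = 2.6600 /hr

Final: 2.6600 /hr


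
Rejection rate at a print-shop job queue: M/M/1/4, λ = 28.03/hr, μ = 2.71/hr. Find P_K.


ρ = λ/μ = 28.03/2.71 = 10.3432
P_K = (1−ρ)ρ^K/(1−ρ^(K+1)) = (-9.3432·11444.984993)/(1 − 118377.464704)
= -106932.479711/-118376.464704 = 0.903326

Final: 0.903326


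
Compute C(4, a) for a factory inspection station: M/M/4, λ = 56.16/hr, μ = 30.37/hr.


a = λ/μ = 1.8492; ρ = a/4 = 0.4623
P₀ = 0.153399 (from M/M/c formula)
C(c,a) = [a^c/(c!(1−ρ))]·P₀ = [11.69309/(24·0.5377)]·0.153399
= 0.90610·0.153399 = 0.138995

Final: 0.138995


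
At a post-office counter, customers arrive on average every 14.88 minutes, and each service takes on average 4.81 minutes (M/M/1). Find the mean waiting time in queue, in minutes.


λ = 60/14.88 = 4.0323 /hr
μ = 60/4.81 = 12.4740 /hr
ρ = λ/μ = 4.0323/12.4740 = 0.3233
Wq = ρ/(μ−λ) = 0.3233/(12.4740−4.0323) = 0.03829 hr
In minutes: 0.03829·60 = 2.298 min

Final: 2.298 min


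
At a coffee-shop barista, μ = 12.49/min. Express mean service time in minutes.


Mean service time = 1/μ = 1/12.49 minute = 0.08006 minute
In minutes: 0.08006 × 1 = 0.08006 min

Final: 0.08006 min


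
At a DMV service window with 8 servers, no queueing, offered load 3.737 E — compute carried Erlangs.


B(8,3.737) = 0.022806 (Erlang-B)
Carried load = a(1 − B) = 3.737·(1 − 0.022806) = 3.737·0.977194 = 3.6518 E

Final: 3.6518 Erlangs


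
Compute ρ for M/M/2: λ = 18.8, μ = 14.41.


ρ = λ/(cμ) = 18.8/(2·14.41) = 18.8/28.82 = 0.6523

Final: 0.6523


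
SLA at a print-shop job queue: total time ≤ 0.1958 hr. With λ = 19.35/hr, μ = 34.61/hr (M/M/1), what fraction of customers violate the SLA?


W ~ Exponential(μ−λ) for M/M/1.
μ − λ = 34.61 − 19.35 = 15.2600
P(W > t) = e^{−(μ−λ)t} = e^{−2.9879} = 0.050393

Final: 0.050393


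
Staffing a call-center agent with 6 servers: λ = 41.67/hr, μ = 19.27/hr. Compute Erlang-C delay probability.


a = λ/μ = 2.1624; ρ = a/6 = 0.3604
P₀ = 0.114772 (from M/M/c formula)
C(c,a) = [a^c/(c!(1−ρ))]·P₀ = [102.24703/(720·0.6396)]·0.114772
= 0.22203·0.114772 = 0.025483

Final: 0.025483


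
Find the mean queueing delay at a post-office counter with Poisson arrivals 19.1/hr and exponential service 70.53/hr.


ρ = 19.1/70.53 = 0.2708
Wq = ρ/(μ−λ) = 0.2708/(70.53 − 19.1) = 0.2708/51.43 = 0.005266 hr

Final: 0.005266 hr


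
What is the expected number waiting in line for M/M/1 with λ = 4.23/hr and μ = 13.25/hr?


ρ = 4.23/13.25 = 0.3192
Lq = ρ²/(1−ρ) = 0.1019/0.6808 = 0.1497

Final: 0.1497


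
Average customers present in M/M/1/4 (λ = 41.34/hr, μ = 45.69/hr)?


ρ = 41.34/45.69 = 0.9048
L = ρ[1 − (K+1)ρ^K + Kρ^(K+1)] / [(1−ρ)(1−ρ^(K+1))]
Numerator: 0.9048·(1 − 5·0.670189 + 4·0.606382) = 0.067484
Denominator: (0.09521)·(0.393618) = 0.037475
L = 0.067484/0.037475 = 1.8008

Final: 1.8008


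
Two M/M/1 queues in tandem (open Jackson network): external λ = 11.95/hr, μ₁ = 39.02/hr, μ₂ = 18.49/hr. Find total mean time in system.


Each node sees arrival rate λ = 11.95/hr (tandem ⇒ throughput preserved).
W₁ = 1/(μ₁−λ) = 1/(39.02−11.95) = 0.03694 hr
W₂ = 1/(μ₂−λ) = 1/(18.49−11.95) = 0.15291 hr
W_total = W₁ + W₂ = 0.03694 + 0.15291 = 0.18985 hr

Final: 0.18985 hr


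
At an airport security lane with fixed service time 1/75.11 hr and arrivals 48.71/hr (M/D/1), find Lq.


ρ = 48.71/75.11 = 0.6485
M/D/1: Lq = ρ²/(2(1−ρ)) = 0.4206/(2·0.3515) = 0.59828

Final: 0.59828


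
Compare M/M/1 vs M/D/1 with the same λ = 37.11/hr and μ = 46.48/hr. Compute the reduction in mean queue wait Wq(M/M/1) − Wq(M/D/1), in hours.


ρ = 37.11/46.48 = 0.7984
Wq(M/M/1) = ρ/(μ−λ) = 0.7984/9.37 = 0.08521 hr
Wq(M/D/1) = ρ/(2(μ−λ)) = 0.04260 hr
Savings = 0.08521 − 0.04260 = 0.04260 hr

Final: 0.04260 hr


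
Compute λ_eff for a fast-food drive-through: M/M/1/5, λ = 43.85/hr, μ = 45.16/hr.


ρ = 0.9710; P_K = (1−ρ)ρ^5/(1−ρ^6) = 0.154646
λ_eff = λ(1 − P_K) = 43.85·(1 − 0.154646) = 43.85·0.845354 = 37.0688 /hr

Final: 37.0688 /hr


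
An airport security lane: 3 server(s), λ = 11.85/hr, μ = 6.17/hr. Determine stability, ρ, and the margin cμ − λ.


Total capacity cμ = 3·6.17 = 18.51/hr
ρ = λ/(cμ) = 11.85/18.51 = 0.6402
Stable ⇔ ρ < 1: YES
Spare capacity = cμ − λ = 18.51 − 11.85 = 6.66/hr

Final: ρ = 0.6402; stable; margin = 6.66/hr


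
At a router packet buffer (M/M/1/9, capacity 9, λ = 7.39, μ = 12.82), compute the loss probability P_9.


ρ = λ/μ = 7.39/12.82 = 0.5764
P_K = (1−ρ)ρ^K/(1−ρ^(K+1)) = (0.4236·0.007028)/(1 − 0.004051)
= 0.002977/0.995949 = 0.002989

Final: 0.002989


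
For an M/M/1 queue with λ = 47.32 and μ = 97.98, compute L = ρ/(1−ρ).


ρ = λ/μ = 47.32/97.98 = 0.4830
L = ρ/(1−ρ) = 0.4830/(1 − 0.4830) = 0.4830/0.5170 = 0.9341

Final: 0.9341


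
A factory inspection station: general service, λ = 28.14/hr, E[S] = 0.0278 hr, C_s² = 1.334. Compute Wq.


ρ = λ·E[S] = 28.14·0.0278 = 0.7823
E[S²] = E[S]²(1+C_s²) = 0.0278²·(1+1.334) = 0.001804
Wq = λ·E[S²]/(2(1−ρ)) = 28.14·0.001804/(2·0.2177) = 0.11658 hr

Final: 0.11658 hr


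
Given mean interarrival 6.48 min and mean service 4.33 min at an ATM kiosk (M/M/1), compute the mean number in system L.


λ = 60/6.48 = 9.2593 /hr
μ = 60/4.33 = 13.8568 /hr
ρ = λ/μ = 9.2593/13.8568 = 0.6682
L = ρ/(1−ρ) = 0.6682/0.3318 = 2.0140

Final: 2.0140


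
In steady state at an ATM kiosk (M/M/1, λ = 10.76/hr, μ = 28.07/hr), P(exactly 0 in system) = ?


ρ = 10.76/28.07 = 0.3833
P_n = (1−ρ)·ρ^n = (1 − 0.3833)·0.3833^0 = 0.6167·1.000000 = 0.616673

Final: 0.616673


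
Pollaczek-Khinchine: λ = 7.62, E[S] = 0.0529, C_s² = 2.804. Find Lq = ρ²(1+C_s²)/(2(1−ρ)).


ρ = λ·E[S] = 7.62·0.0529 = 0.4031
Lq = ρ²(1+C_s²)/(2(1−ρ)) = 0.1625·(1+2.804)/(2·0.5969)
= 0.1625·3.8040/1.1938 = 0.51776

Final: 0.51776


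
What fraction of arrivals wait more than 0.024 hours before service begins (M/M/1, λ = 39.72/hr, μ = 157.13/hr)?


ρ = 39.72/157.13 = 0.2528
P(Wq > t) = ρ·e^{−(μ−λ)t} = 0.2528·e^{−2.8178}
= 0.2528·0.059735 = 0.015100

Final: 0.015100


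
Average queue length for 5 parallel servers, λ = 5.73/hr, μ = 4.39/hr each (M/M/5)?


a = λ/μ = 1.3052; ρ = a/5 = 0.2610
P₀ = 0.270905
Lq = P₀·a^c·ρ / (c!·(1−ρ)²) = 0.270905·3.78835·0.2610/(120·0.54605)
= 0.004089

Final: 0.004089


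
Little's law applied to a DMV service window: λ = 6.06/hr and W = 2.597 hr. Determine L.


L = λW = 6.06·2.597 = 15.7378

Final: 15.7378


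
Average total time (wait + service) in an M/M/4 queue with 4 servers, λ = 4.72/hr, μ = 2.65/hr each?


a = 1.7811; ρ = 0.4453; P₀ = 0.164879
Lq = P₀·a^c·ρ/(c!(1−ρ)²) = 0.10005
Wq = Lq/λ = 0.10005/4.72 = 0.02120 hr
W = Wq + 1/μ = 0.02120 + 0.37736 = 0.39856 hr

Final: 0.39856 hr


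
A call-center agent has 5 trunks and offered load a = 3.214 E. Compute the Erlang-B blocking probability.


B(c,a) = (a^c/c!) / Σ_{k=0}^{c} a^k/k!
a^5/5! = 2.857907
Σ terms (k=0..5): 1.00000 + 3.21400 + 5.16490 + 5.53333 + 4.44603 + 2.85791 = 22.216161
B = 2.857907/22.216161 = 0.128641

Final: 0.128641


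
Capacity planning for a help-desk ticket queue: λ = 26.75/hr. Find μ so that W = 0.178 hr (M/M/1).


W = 1/(μ−λ) ⇒ μ − λ = 1/W = 1/0.178 = 5.6180
μ = λ + 1/W = 26.75 + 5.6180 = 32.3680 per hr

Final: 32.3680 /hr


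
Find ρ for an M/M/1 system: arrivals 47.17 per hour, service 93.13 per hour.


ρ = λ/μ = 47.17/93.13 = 0.5065

Final: 0.5065


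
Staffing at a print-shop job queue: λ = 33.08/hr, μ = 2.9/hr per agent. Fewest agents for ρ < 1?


Stability requires cμ > λ ⇔ c > λ/μ.
λ/μ = 33.08/2.9 = 11.4069
Minimum integer c = ⌊11.4069⌋ + 1 = 12
Check: 12·2.9 = 34.80 > 33.08, while 11·2.9 = 31.90 ≤ 33.08

Final: 12 servers


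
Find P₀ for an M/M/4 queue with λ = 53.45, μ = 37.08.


a = λ/μ = 53.45/37.08 = 1.4415; ρ = a/c = 0.3604
Σ_{k=0}^{3} a^k/k! (terms k=0..3) = 1.00000 + 1.44148 + 1.03893 + 0.49920 = 3.97960
Tail: a^4/(4!(1−ρ)) = 4.31750/(24·0.6396) = 0.28125
P₀ = 1/(3.97960 + 0.28125) = 1/4.26085 = 0.234695

Final: 0.234695


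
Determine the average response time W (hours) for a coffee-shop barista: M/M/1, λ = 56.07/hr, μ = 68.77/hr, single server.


W = 1/(μ−λ) = 1/(68.77 − 56.07) = 1/12.70 = 0.07874 hr

Final: 0.07874 hr


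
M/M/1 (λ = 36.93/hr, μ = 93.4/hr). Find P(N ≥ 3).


ρ = 36.93/93.4 = 0.3954
P(N ≥ n) = ρ^n = 0.3954^3 = 0.061815

Final: 0.061815


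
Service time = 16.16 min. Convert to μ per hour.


μ = 1/(service time) in consistent units.
1 hour = 60 min, so μ = 60/16.16 = 3.7129 per hour

Final: 3.7129 /hr


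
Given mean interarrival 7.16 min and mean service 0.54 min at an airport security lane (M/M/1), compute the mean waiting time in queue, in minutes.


λ = 60/7.16 = 8.3799 /hr
μ = 60/0.54 = 111.1111 /hr
ρ = λ/μ = 8.3799/111.1111 = 0.07542
Wq = ρ/(μ−λ) = 0.07542/(111.1111−8.3799) = 0.0007341 hr
In minutes: 0.0007341·60 = 0.04405 min

Final: 0.04405 min


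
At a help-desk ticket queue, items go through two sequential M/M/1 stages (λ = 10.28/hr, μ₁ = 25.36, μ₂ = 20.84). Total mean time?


Each node sees arrival rate λ = 10.28/hr (tandem ⇒ throughput preserved).
W₁ = 1/(μ₁−λ) = 1/(25.36−10.28) = 0.06631 hr
W₂ = 1/(μ₂−λ) = 1/(20.84−10.28) = 0.09470 hr
W_total = W₁ + W₂ = 0.06631 + 0.09470 = 0.16101 hr

Final: 0.16101 hr


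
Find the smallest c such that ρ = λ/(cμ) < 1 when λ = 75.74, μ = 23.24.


Stability requires cμ > λ ⇔ c > λ/μ.
λ/μ = 75.74/23.24 = 3.2590
Minimum integer c = ⌊3.2590⌋ + 1 = 4
Check: 4·23.24 = 92.96 > 75.74, while 3·23.24 = 69.72 ≤ 75.74

Final: 4 servers


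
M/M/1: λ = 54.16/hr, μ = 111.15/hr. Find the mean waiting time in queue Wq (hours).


ρ = 54.16/111.15 = 0.4873
Wq = ρ/(μ−λ) = 0.4873/(111.15 − 54.16) = 0.4873/56.99 = 0.008550 hr

Final: 0.008550 hr


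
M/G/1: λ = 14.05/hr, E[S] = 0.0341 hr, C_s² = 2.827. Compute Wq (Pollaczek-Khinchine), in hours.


ρ = λ·E[S] = 14.05·0.0341 = 0.4791
E[S²] = E[S]²(1+C_s²) = 0.0341²·(1+2.827) = 0.004450
Wq = λ·E[S²]/(2(1−ρ)) = 14.05·0.004450/(2·0.5209) = 0.06002 hr

Final: 0.06002 hr


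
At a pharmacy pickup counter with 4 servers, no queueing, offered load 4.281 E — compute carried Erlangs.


B(4,4.281) = 0.337099 (Erlang-B)
Carried load = a(1 − B) = 4.281·(1 − 0.337099) = 4.281·0.662901 = 2.8379 E

Final: 2.8379 Erlangs


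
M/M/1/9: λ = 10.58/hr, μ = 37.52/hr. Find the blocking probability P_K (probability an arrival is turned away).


ρ = λ/μ = 10.58/37.52 = 0.2820
P_K = (1−ρ)ρ^K/(1−ρ^(K+1)) = (0.7180·0.00001127)/(1 − 0.000003179)
= 0.000008094/0.999997 = 0.000008094

Final: 0.000008094


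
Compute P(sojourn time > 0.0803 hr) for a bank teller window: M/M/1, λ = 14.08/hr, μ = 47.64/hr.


W ~ Exponential(μ−λ) for M/M/1.
μ − λ = 47.64 − 14.08 = 33.5600
P(W > t) = e^{−(μ−λ)t} = e^{−2.6949} = 0.067551

Final: 0.067551


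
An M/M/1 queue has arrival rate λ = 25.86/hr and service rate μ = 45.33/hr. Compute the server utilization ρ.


ρ = λ/μ = 25.86/45.33 = 0.5705

Final: 0.5705


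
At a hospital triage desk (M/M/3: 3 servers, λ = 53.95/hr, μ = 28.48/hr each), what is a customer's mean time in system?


a = 1.8943; ρ = 0.6314; P₀ = 0.128826
Lq = P₀·a^c·ρ/(c!(1−ρ)²) = 0.67844
Wq = Lq/λ = 0.67844/53.95 = 0.01258 hr
W = Wq + 1/μ = 0.01258 + 0.03511 = 0.04769 hr

Final: 0.04769 hr
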